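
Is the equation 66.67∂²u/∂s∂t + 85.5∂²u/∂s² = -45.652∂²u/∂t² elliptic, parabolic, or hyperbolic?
Rewriting in standard form: 85.5∂²u/∂s² + 66.67∂²u/∂s∂t + 45.652∂²u/∂t² = 0. Computing B² - 4AC with A = 85.5, B = 66.67, C = 45.652: discriminant = -11168.0951 (negative). Answer: elliptic.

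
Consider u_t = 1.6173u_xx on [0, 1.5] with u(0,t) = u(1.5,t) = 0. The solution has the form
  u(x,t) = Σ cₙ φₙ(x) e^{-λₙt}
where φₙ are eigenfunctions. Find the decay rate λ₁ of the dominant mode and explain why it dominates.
Eigenvalues: λₙ = 1.6173n²π²/1.5².
First three modes:
  n=1: λ₁ = 1.6173π²/1.5² ≈ 7.094
  n=2: λ₂ = 6.4692π²/1.5² ≈ 28.377 (4× faster decay)
  n=3: λ₃ = 14.5557π²/1.5² ≈ 63.848 (9× faster decay)
As t → ∞, higher modes decay exponentially faster. The n=1 mode dominates: u ~ c₁ sin(πx/1.5) e^{-λ₁t}.
Decay rate: λ₁ = 1.6173π²/1.5² ≈ 7.094.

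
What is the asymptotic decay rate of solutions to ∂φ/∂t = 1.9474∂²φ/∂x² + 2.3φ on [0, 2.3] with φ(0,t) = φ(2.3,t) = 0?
Eigenvalues: λₙ = 1.9474n²π²/2.3² - 2.3.
First three modes:
  n=1: λ₁ = 1.9474π²/2.3² - 2.3 ≈ 1.333
  n=2: λ₂ = 7.7896π²/2.3² - 2.3 ≈ 12.233
  n=3: λ₃ = 17.5266π²/2.3² - 2.3 ≈ 30.4
Since 1.9474π²/2.3² ≈ 3.633 > 2.3, all λₙ > 0.
The n=1 mode decays slowest → dominates as t → ∞.
Asymptotic: φ ~ c₁ sin(πx/2.3) e^{-λ₁t} with decay rate λ₁ ≈ 1.333.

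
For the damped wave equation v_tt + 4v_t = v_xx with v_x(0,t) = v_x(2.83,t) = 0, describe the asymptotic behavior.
v → constant (steady state). Damping (γ=4) dissipates the nonconstant modes; with Neumann BCs the spatial average obeys M''+γM'=0 and tends to a finite limit.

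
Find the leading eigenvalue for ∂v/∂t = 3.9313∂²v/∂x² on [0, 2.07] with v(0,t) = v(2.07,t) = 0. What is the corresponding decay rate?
Eigenvalues: λₙ = 3.9313n²π²/2.07².
First three modes:
  n=1: λ₁ = 3.9313π²/2.07² ≈ 9.055
  n=2: λ₂ = 15.7252π²/2.07² ≈ 36.221 (4× faster decay)
  n=3: λ₃ = 35.3817π²/2.07² ≈ 81.496 (9× faster decay)
As t → ∞, higher modes decay exponentially faster. The n=1 mode dominates: v ~ c₁ sin(πx/2.07) e^{-λ₁t}.
Decay rate: λ₁ = 3.9313π²/2.07² ≈ 9.055.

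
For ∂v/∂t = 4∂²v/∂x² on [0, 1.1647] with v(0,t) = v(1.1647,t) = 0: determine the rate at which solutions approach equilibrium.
Eigenvalues: λₙ = 4n²π²/1.1647².
First three modes:
  n=1: λ₁ = 4π²/1.1647² ≈ 29.103
  n=2: λ₂ = 16π²/1.1647² ≈ 116.41 (4× faster decay)
  n=3: λ₃ = 36π²/1.1647² ≈ 261.923 (9× faster decay)
As t → ∞, higher modes decay exponentially faster. The n=1 mode dominates: v ~ c₁ sin(πx/1.1647) e^{-λ₁t}.
Decay rate: λ₁ = 4π²/1.1647² ≈ 29.103.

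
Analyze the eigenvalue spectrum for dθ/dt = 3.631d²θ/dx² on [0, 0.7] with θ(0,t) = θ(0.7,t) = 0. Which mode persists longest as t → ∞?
Eigenvalues: λₙ = 3.631n²π²/0.7².
First three modes:
  n=1: λ₁ = 3.631π²/0.7² ≈ 73.136
  n=2: λ₂ = 14.524π²/0.7² ≈ 292.543 (4× faster decay)
  n=3: λ₃ = 32.679π²/0.7² ≈ 658.222 (9× faster decay)
As t → ∞, higher modes decay exponentially faster. The n=1 mode dominates: θ ~ c₁ sin(πx/0.7) e^{-λ₁t}.
Decay rate: λ₁ = 3.631π²/0.7² ≈ 73.136.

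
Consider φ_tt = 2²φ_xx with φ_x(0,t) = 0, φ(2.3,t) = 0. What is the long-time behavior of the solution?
As t → ∞, φ oscillates (no decay). Energy is conserved; the solution oscillates indefinitely as standing waves.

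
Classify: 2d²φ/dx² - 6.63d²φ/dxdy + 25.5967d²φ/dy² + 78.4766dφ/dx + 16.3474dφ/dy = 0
Elliptic (discriminant = -160.8167).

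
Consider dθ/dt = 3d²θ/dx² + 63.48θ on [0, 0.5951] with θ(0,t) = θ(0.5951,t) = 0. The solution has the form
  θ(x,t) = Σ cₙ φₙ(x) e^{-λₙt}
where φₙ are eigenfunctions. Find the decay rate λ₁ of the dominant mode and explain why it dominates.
Eigenvalues: λₙ = 3n²π²/0.5951² - 63.48.
First three modes:
  n=1: λ₁ = 3π²/0.5951² - 63.48 ≈ 20.127
  n=2: λ₂ = 12π²/0.5951² - 63.48 ≈ 270.947
  n=3: λ₃ = 27π²/0.5951² - 63.48 ≈ 688.98
Since 3π²/0.5951² ≈ 83.607 > 63.48, all λₙ > 0.
The n=1 mode decays slowest → dominates as t → ∞.
Asymptotic: θ ~ c₁ sin(πx/0.5951) e^{-λ₁t} with decay rate λ₁ ≈ 20.127.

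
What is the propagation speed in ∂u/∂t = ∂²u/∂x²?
Infinite. The heat equation is parabolic, not hyperbolic, so disturbances propagate instantly.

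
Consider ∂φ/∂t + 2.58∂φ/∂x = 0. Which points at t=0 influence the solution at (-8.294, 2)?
A single point: x = -13.454. The characteristic through (-8.294, 2) is x - 2.58t = const, so x = -8.294 - 2.58·2 = -13.454.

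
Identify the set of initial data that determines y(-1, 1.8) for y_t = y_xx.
The entire real line. The heat equation has infinite propagation speed: any initial disturbance instantly affects all points (though exponentially small far away).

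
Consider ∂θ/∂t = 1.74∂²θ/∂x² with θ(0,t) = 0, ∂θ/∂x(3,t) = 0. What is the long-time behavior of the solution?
As t → ∞, θ → 0. Heat escapes through the Dirichlet boundary.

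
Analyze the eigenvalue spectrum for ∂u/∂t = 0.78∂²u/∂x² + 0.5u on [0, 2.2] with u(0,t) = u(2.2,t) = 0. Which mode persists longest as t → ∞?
Eigenvalues: λₙ = 0.78n²π²/2.2² - 0.5.
First three modes:
  n=1: λ₁ = 0.78π²/2.2² - 0.5 ≈ 1.091
  n=2: λ₂ = 3.12π²/2.2² - 0.5 ≈ 5.862
  n=3: λ₃ = 7.02π²/2.2² - 0.5 ≈ 13.815
Since 0.78π²/2.2² ≈ 1.591 > 0.5, all λₙ > 0.
The n=1 mode decays slowest → dominates as t → ∞.
Asymptotic: u ~ c₁ sin(πx/2.2) e^{-λ₁t} with decay rate λ₁ ≈ 1.091.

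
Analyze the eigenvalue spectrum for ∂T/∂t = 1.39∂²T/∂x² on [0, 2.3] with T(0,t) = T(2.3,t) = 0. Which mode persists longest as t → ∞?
Eigenvalues: λₙ = 1.39n²π²/2.3².
First three modes:
  n=1: λ₁ = 1.39π²/2.3² ≈ 2.593
  n=2: λ₂ = 5.56π²/2.3² ≈ 10.373 (4× faster decay)
  n=3: λ₃ = 12.51π²/2.3² ≈ 23.34 (9× faster decay)
As t → ∞, higher modes decay exponentially faster. The n=1 mode dominates: T ~ c₁ sin(πx/2.3) e^{-λ₁t}.
Decay rate: λ₁ = 1.39π²/2.3² ≈ 2.593.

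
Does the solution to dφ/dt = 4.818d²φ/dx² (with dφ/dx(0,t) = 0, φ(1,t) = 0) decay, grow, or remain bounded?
φ → 0. Heat escapes through the Dirichlet boundary.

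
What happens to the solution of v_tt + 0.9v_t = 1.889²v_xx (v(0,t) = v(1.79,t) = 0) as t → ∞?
v → 0. Damping (γ=0.9) dissipates energy; oscillations decay exponentially.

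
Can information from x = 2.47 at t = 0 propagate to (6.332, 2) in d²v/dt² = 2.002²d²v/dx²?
Yes. The domain of dependence is [2.328, 10.336], and 2.47 ∈ [2.328, 10.336].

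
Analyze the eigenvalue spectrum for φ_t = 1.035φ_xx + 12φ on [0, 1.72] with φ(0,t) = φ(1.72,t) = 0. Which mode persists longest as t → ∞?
Eigenvalues: λₙ = 1.035n²π²/1.72² - 12.
First three modes:
  n=1: λ₁ = 1.035π²/1.72² - 12 ≈ -8.547
  n=2: λ₂ = 4.14π²/1.72² - 12 ≈ 1.812
  n=3: λ₃ = 9.315π²/1.72² - 12 ≈ 19.076
Since 1.035π²/1.72² ≈ 3.453 < 12, λ₁ < 0.
The n=1 mode grows fastest (−λₙ is largest for n=1) → dominates.
Asymptotic: φ ~ c₁ sin(πx/1.72) e^{8.547t} (exponential growth at rate −λ₁ ≈ 8.547).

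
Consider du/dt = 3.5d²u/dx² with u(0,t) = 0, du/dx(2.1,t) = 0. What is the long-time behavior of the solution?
As t → ∞, u → 0. Heat escapes through the Dirichlet boundary.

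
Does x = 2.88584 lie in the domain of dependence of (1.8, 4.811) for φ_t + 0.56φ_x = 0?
No. Only data at x = -0.89416 affects (1.8, 4.811). Advection has one-way propagation along characteristics.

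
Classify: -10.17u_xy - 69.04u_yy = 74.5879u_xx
Rewriting in standard form: -74.5879u_xx - 10.17u_xy - 69.04u_yy = 0. Elliptic (discriminant = -20494.765564).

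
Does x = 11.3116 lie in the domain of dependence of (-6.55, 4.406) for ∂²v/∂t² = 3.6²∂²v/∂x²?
No. The domain of dependence is [-22.4116, 9.3116], and 11.3116 is outside this interval.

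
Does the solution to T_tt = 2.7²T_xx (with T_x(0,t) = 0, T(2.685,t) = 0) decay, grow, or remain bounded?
T oscillates (no decay). Energy is conserved; the solution oscillates indefinitely as standing waves.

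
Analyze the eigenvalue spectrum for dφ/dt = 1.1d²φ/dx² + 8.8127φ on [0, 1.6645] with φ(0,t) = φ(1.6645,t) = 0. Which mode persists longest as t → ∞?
Eigenvalues: λₙ = 1.1n²π²/1.6645² - 8.8127.
First three modes:
  n=1: λ₁ = 1.1π²/1.6645² - 8.8127 ≈ -4.894
  n=2: λ₂ = 4.4π²/1.6645² - 8.8127 ≈ 6.861
  n=3: λ₃ = 9.9π²/1.6645² - 8.8127 ≈ 26.454
Since 1.1π²/1.6645² ≈ 3.919 < 8.8127, λ₁ < 0.
The n=1 mode grows fastest (−λₙ is largest for n=1) → dominates.
Asymptotic: φ ~ c₁ sin(πx/1.6645) e^{4.894t} (exponential growth at rate −λ₁ ≈ 4.894).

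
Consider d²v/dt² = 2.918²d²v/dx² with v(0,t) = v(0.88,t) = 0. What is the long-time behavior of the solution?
As t → ∞, v oscillates (no decay). Energy is conserved; the solution oscillates indefinitely as standing waves.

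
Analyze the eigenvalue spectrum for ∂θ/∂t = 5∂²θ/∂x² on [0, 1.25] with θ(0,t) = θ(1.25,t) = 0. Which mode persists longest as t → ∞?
Eigenvalues: λₙ = 5n²π²/1.25².
First three modes:
  n=1: λ₁ = 5π²/1.25² ≈ 31.583
  n=2: λ₂ = 20π²/1.25² ≈ 126.331 (4× faster decay)
  n=3: λ₃ = 45π²/1.25² ≈ 284.245 (9× faster decay)
As t → ∞, higher modes decay exponentially faster. The n=1 mode dominates: θ ~ c₁ sin(πx/1.25) e^{-λ₁t}.
Decay rate: λ₁ = 5π²/1.25² ≈ 31.583.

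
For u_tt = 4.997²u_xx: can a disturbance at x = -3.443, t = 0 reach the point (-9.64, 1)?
No. The domain of dependence is [-14.637, -4.643], and -3.443 is outside this interval.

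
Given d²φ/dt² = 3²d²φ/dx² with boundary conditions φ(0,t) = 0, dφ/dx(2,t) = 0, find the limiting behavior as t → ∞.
φ oscillates (no decay). Energy is conserved; the solution oscillates indefinitely as standing waves.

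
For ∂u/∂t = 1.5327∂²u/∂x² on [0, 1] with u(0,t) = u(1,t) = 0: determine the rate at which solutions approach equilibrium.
Eigenvalues: λₙ = 1.5327n²π².
First three modes:
  n=1: λ₁ = 1.5327π² ≈ 15.127
  n=2: λ₂ = 6.1308π² ≈ 60.509 (4× faster decay)
  n=3: λ₃ = 13.7943π² ≈ 136.144 (9× faster decay)
As t → ∞, higher modes decay exponentially faster. The n=1 mode dominates: u ~ c₁ sin(πx) e^{-λ₁t}.
Decay rate: λ₁ = 1.5327π² ≈ 15.127.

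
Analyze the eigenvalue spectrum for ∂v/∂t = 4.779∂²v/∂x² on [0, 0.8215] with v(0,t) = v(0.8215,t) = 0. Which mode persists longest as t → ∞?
Eigenvalues: λₙ = 4.779n²π²/0.8215².
First three modes:
  n=1: λ₁ = 4.779π²/0.8215² ≈ 69.891
  n=2: λ₂ = 19.116π²/0.8215² ≈ 279.564 (4× faster decay)
  n=3: λ₃ = 43.011π²/0.8215² ≈ 629.02 (9× faster decay)
As t → ∞, higher modes decay exponentially faster. The n=1 mode dominates: v ~ c₁ sin(πx/0.8215) e^{-λ₁t}.
Decay rate: λ₁ = 4.779π²/0.8215² ≈ 69.891.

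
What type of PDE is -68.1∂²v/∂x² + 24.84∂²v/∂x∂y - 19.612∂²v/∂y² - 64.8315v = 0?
With A = -68.1, B = 24.84, C = -19.612, the discriminant is -4725.2832. This is an elliptic PDE.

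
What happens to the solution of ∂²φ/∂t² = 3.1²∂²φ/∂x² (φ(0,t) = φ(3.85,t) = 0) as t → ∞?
φ oscillates (no decay). Energy is conserved; the solution oscillates indefinitely as standing waves.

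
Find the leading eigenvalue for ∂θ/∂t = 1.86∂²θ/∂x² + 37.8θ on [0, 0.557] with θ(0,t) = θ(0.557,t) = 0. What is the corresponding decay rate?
Eigenvalues: λₙ = 1.86n²π²/0.557² - 37.8.
First three modes:
  n=1: λ₁ = 1.86π²/0.557² - 37.8 ≈ 21.37
  n=2: λ₂ = 7.44π²/0.557² - 37.8 ≈ 198.88
  n=3: λ₃ = 16.74π²/0.557² - 37.8 ≈ 494.731
Since 1.86π²/0.557² ≈ 59.17 > 37.8, all λₙ > 0.
The n=1 mode decays slowest → dominates as t → ∞.
Asymptotic: θ ~ c₁ sin(πx/0.557) e^{-λ₁t} with decay rate λ₁ ≈ 21.37.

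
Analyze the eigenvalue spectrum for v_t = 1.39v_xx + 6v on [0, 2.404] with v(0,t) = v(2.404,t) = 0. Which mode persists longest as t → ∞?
Eigenvalues: λₙ = 1.39n²π²/2.404² - 6.
First three modes:
  n=1: λ₁ = 1.39π²/2.404² - 6 ≈ -3.626
  n=2: λ₂ = 5.56π²/2.404² - 6 ≈ 3.495
  n=3: λ₃ = 12.51π²/2.404² - 6 ≈ 15.364
Since 1.39π²/2.404² ≈ 2.374 < 6, λ₁ < 0.
The n=1 mode grows fastest (−λₙ is largest for n=1) → dominates.
Asymptotic: v ~ c₁ sin(πx/2.404) e^{3.626t} (exponential growth at rate −λ₁ ≈ 3.626).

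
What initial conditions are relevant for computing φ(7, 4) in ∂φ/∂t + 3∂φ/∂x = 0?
A single point: x = -5. The characteristic through (7, 4) is x - 3t = const, so x = 7 - 3·4 = -5.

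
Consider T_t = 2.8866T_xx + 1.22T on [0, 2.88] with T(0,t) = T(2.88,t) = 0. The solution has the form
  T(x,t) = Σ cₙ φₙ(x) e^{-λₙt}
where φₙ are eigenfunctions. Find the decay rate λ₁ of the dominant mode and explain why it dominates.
Eigenvalues: λₙ = 2.8866n²π²/2.88² - 1.22.
First three modes:
  n=1: λ₁ = 2.8866π²/2.88² - 1.22 ≈ 2.215
  n=2: λ₂ = 11.5464π²/2.88² - 1.22 ≈ 12.519
  n=3: λ₃ = 25.9794π²/2.88² - 1.22 ≈ 29.693
Since 2.8866π²/2.88² ≈ 3.435 > 1.22, all λₙ > 0.
The n=1 mode decays slowest → dominates as t → ∞.
Asymptotic: T ~ c₁ sin(πx/2.88) e^{-λ₁t} with decay rate λ₁ ≈ 2.215.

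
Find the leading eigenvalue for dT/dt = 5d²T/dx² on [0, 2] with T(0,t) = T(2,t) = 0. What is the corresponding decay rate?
Eigenvalues: λₙ = 5n²π²/2².
First three modes:
  n=1: λ₁ = 5π²/2² ≈ 12.337
  n=2: λ₂ = 20π²/2² ≈ 49.348 (4× faster decay)
  n=3: λ₃ = 45π²/2² ≈ 111.033 (9× faster decay)
As t → ∞, higher modes decay exponentially faster. The n=1 mode dominates: T ~ c₁ sin(πx/2) e^{-λ₁t}.
Decay rate: λ₁ = 5π²/2² ≈ 12.337.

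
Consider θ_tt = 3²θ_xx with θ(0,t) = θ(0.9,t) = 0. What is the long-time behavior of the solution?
As t → ∞, θ oscillates (no decay). Energy is conserved; the solution oscillates indefinitely as standing waves.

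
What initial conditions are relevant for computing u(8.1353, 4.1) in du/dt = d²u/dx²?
The entire real line. The heat equation has infinite propagation speed: any initial disturbance instantly affects all points (though exponentially small far away).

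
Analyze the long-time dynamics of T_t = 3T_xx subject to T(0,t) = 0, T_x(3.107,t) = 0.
Long-time behavior: T → 0. Heat escapes through the Dirichlet boundary.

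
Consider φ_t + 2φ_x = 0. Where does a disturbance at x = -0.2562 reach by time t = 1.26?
At x = 2.2638. The characteristic carries data from (-0.2562, 0) to (2.2638, 1.26).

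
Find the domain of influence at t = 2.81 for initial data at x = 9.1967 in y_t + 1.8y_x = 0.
At x = 14.2547. The characteristic carries data from (9.1967, 0) to (14.2547, 2.81).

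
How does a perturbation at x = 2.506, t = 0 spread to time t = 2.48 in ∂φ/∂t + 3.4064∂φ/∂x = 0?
At x = 10.953872. The characteristic carries data from (2.506, 0) to (10.953872, 2.48).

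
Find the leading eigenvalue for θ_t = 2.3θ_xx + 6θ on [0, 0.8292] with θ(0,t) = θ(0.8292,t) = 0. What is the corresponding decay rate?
Eigenvalues: λₙ = 2.3n²π²/0.8292² - 6.
First three modes:
  n=1: λ₁ = 2.3π²/0.8292² - 6 ≈ 27.015
  n=2: λ₂ = 9.2π²/0.8292² - 6 ≈ 126.059
  n=3: λ₃ = 20.7π²/0.8292² - 6 ≈ 291.133
Since 2.3π²/0.8292² ≈ 33.015 > 6, all λₙ > 0.
The n=1 mode decays slowest → dominates as t → ∞.
Asymptotic: θ ~ c₁ sin(πx/0.8292) e^{-λ₁t} with decay rate λ₁ ≈ 27.015.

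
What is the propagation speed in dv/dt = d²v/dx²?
Infinite. The heat equation is parabolic, not hyperbolic, so disturbances propagate instantly.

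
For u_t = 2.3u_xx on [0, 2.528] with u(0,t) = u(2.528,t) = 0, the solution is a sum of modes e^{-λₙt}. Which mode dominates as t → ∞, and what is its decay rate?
Eigenvalues: λₙ = 2.3n²π²/2.528².
First three modes:
  n=1: λ₁ = 2.3π²/2.528² ≈ 3.552
  n=2: λ₂ = 9.2π²/2.528² ≈ 14.208 (4× faster decay)
  n=3: λ₃ = 20.7π²/2.528² ≈ 31.968 (9× faster decay)
As t → ∞, higher modes decay exponentially faster. The n=1 mode dominates: u ~ c₁ sin(πx/2.528) e^{-λ₁t}.
Decay rate: λ₁ = 2.3π²/2.528² ≈ 3.552.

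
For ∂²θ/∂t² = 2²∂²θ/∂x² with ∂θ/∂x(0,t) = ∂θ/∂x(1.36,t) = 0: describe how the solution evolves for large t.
θ oscillates about a mean that drifts linearly in t (generically unbounded; no decay). There is no damping, so the nonconstant modes persist as standing waves (energy conserved, no decay). But with Neumann conditions at both ends the constant mode has eigenvalue 0: the spatial mean M(t) of θ satisfies M'' = 0, so M(t) = M(0) + M'(0)·t. Unless the initial velocity has zero mean (∫θ_t(x,0)dx = 0), the solution grows linearly in t (unbounded, though not exponentially); if it does have zero mean, the solution stays bounded and simply oscillates.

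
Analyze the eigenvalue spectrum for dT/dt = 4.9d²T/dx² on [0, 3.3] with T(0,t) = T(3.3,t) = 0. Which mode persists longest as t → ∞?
Eigenvalues: λₙ = 4.9n²π²/3.3².
First three modes:
  n=1: λ₁ = 4.9π²/3.3² ≈ 4.441
  n=2: λ₂ = 19.6π²/3.3² ≈ 17.763 (4× faster decay)
  n=3: λ₃ = 44.1π²/3.3² ≈ 39.968 (9× faster decay)
As t → ∞, higher modes decay exponentially faster. The n=1 mode dominates: T ~ c₁ sin(πx/3.3) e^{-λ₁t}.
Decay rate: λ₁ = 4.9π²/3.3² ≈ 4.441.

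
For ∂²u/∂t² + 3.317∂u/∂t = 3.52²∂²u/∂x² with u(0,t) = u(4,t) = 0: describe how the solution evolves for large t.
u → 0. Damping (γ=3.317) dissipates energy; oscillations decay exponentially.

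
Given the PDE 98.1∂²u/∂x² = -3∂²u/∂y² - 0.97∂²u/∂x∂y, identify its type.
Rewriting in standard form: 98.1∂²u/∂x² + 0.97∂²u/∂x∂y + 3∂²u/∂y² = 0. The second-order coefficients are A = 98.1, B = 0.97, C = 3. Since B² - 4AC = -1176.2591 < 0, this is an elliptic PDE.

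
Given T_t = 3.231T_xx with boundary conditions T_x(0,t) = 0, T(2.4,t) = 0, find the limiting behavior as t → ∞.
T → 0. Heat escapes through the Dirichlet boundary.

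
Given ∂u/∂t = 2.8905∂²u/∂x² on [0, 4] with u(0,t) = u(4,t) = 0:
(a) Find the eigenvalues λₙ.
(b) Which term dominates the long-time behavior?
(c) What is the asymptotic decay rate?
Eigenvalues: λₙ = 2.8905n²π²/4².
First three modes:
  n=1: λ₁ = 2.8905π²/4² ≈ 1.783
  n=2: λ₂ = 11.562π²/4² ≈ 7.132 (4× faster decay)
  n=3: λ₃ = 26.0145π²/4² ≈ 16.047 (9× faster decay)
As t → ∞, higher modes decay exponentially faster. The n=1 mode dominates: u ~ c₁ sin(πx/4) e^{-λ₁t}.
Decay rate: λ₁ = 2.8905π²/4² ≈ 1.783.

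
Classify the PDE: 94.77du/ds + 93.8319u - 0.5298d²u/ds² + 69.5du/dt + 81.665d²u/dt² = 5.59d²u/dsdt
Rewriting in standard form: -0.5298d²u/ds² - 5.59d²u/dsdt + 81.665d²u/dt² + 94.77du/ds + 69.5du/dt + 93.8319u = 0. A = -0.5298, B = -5.59, C = 81.665. Discriminant B² - 4AC = 204.312568. Since 204.312568 > 0, hyperbolic.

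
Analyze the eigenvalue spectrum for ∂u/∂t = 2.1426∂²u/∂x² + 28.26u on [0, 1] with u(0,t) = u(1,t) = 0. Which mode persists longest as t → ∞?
Eigenvalues: λₙ = 2.1426n²π²/1² - 28.26.
First three modes:
  n=1: λ₁ = 2.1426π² - 28.26 ≈ -7.113
  n=2: λ₂ = 8.5704π² - 28.26 ≈ 56.326
  n=3: λ₃ = 19.2834π² - 28.26 ≈ 162.06
Since 2.1426π² ≈ 21.147 < 28.26, λ₁ < 0.
The n=1 mode grows fastest (−λₙ is largest for n=1) → dominates.
Asymptotic: u ~ c₁ sin(πx/1) e^{7.113t} (exponential growth at rate −λ₁ ≈ 7.113).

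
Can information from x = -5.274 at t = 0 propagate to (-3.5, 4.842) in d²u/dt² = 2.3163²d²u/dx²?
Yes. The domain of dependence is [-14.7155246, 7.7155246], and -5.274 ∈ [-14.7155246, 7.7155246].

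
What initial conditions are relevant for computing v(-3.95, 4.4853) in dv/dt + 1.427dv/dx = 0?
A single point: x = -10.3505231. The characteristic through (-3.95, 4.4853) is x - 1.427t = const, so x = -3.95 - 1.427·4.4853 = -10.3505231.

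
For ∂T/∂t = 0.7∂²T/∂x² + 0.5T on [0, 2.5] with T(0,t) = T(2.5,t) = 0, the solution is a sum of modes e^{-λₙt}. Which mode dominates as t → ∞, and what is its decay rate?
Eigenvalues: λₙ = 0.7n²π²/2.5² - 0.5.
First three modes:
  n=1: λ₁ = 0.7π²/2.5² - 0.5 ≈ 0.605
  n=2: λ₂ = 2.8π²/2.5² - 0.5 ≈ 3.922
  n=3: λ₃ = 6.3π²/2.5² - 0.5 ≈ 9.449
Since 0.7π²/2.5² ≈ 1.105 > 0.5, all λₙ > 0.
The n=1 mode decays slowest → dominates as t → ∞.
Asymptotic: T ~ c₁ sin(πx/2.5) e^{-λ₁t} with decay rate λ₁ ≈ 0.605.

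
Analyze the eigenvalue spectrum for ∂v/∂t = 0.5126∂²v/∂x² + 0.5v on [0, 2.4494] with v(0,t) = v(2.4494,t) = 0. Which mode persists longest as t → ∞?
Eigenvalues: λₙ = 0.5126n²π²/2.4494² - 0.5.
First three modes:
  n=1: λ₁ = 0.5126π²/2.4494² - 0.5 ≈ 0.343
  n=2: λ₂ = 2.0504π²/2.4494² - 0.5 ≈ 2.873
  n=3: λ₃ = 4.6134π²/2.4494² - 0.5 ≈ 7.089
Since 0.5126π²/2.4494² ≈ 0.843 > 0.5, all λₙ > 0.
The n=1 mode decays slowest → dominates as t → ∞.
Asymptotic: v ~ c₁ sin(πx/2.4494) e^{-λ₁t} with decay rate λ₁ ≈ 0.343.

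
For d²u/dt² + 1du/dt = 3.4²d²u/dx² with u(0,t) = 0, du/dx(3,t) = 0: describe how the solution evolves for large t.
u → 0. Damping (γ=1) dissipates energy; oscillations decay exponentially.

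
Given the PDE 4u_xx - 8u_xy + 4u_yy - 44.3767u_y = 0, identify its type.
The second-order coefficients are A = 4, B = -8, C = 4. Since B² - 4AC = 0 = 0, this is a parabolic PDE.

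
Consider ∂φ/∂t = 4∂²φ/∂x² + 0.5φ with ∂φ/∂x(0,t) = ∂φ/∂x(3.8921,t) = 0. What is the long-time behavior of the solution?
As t → ∞, φ grows unboundedly. With Neumann BCs the constant mode has diffusion eigenvalue 0, so any r > 0 makes it grow like e^(0.5t); solution grows exponentially.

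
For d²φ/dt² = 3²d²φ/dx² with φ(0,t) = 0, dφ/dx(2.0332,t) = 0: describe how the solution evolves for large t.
φ oscillates (no decay). Energy is conserved; the solution oscillates indefinitely as standing waves.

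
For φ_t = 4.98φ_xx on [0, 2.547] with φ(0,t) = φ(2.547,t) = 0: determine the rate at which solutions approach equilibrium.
Eigenvalues: λₙ = 4.98n²π²/2.547².
First three modes:
  n=1: λ₁ = 4.98π²/2.547² ≈ 7.577
  n=2: λ₂ = 19.92π²/2.547² ≈ 30.306 (4× faster decay)
  n=3: λ₃ = 44.82π²/2.547² ≈ 68.189 (9× faster decay)
As t → ∞, higher modes decay exponentially faster. The n=1 mode dominates: φ ~ c₁ sin(πx/2.547) e^{-λ₁t}.
Decay rate: λ₁ = 4.98π²/2.547² ≈ 7.577.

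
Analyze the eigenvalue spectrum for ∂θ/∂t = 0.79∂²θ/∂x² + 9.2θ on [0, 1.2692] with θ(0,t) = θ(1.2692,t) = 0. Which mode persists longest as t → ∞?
Eigenvalues: λₙ = 0.79n²π²/1.2692² - 9.2.
First three modes:
  n=1: λ₁ = 0.79π²/1.2692² - 9.2 ≈ -4.36
  n=2: λ₂ = 3.16π²/1.2692² - 9.2 ≈ 10.161
  n=3: λ₃ = 7.11π²/1.2692² - 9.2 ≈ 34.362
Since 0.79π²/1.2692² ≈ 4.84 < 9.2, λ₁ < 0.
The n=1 mode grows fastest (−λₙ is largest for n=1) → dominates.
Asymptotic: θ ~ c₁ sin(πx/1.2692) e^{4.36t} (exponential growth at rate −λ₁ ≈ 4.36).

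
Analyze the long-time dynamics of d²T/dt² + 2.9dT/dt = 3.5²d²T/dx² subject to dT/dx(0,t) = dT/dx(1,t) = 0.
Long-time behavior: T → constant (steady state). Damping (γ=2.9) dissipates the nonconstant modes; with Neumann BCs the spatial average obeys M''+γM'=0 and tends to a finite limit.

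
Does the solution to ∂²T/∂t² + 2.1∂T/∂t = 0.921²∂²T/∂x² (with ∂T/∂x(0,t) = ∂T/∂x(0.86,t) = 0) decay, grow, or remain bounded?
T → constant (steady state). Damping (γ=2.1) dissipates the nonconstant modes; with Neumann BCs the spatial average obeys M''+γM'=0 and tends to a finite limit.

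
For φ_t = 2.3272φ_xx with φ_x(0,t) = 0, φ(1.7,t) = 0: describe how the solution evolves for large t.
φ → 0. Heat escapes through the Dirichlet boundary.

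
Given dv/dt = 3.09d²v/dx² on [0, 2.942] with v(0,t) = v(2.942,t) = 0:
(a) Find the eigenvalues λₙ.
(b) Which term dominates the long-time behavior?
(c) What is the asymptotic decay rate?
Eigenvalues: λₙ = 3.09n²π²/2.942².
First three modes:
  n=1: λ₁ = 3.09π²/2.942² ≈ 3.523
  n=2: λ₂ = 12.36π²/2.942² ≈ 14.094 (4× faster decay)
  n=3: λ₃ = 27.81π²/2.942² ≈ 31.711 (9× faster decay)
As t → ∞, higher modes decay exponentially faster. The n=1 mode dominates: v ~ c₁ sin(πx/2.942) e^{-λ₁t}.
Decay rate: λ₁ = 3.09π²/2.942² ≈ 3.523.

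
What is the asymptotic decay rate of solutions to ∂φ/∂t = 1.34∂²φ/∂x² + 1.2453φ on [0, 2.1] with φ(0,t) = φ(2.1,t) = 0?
Eigenvalues: λₙ = 1.34n²π²/2.1² - 1.2453.
First three modes:
  n=1: λ₁ = 1.34π²/2.1² - 1.2453 ≈ 1.754
  n=2: λ₂ = 5.36π²/2.1² - 1.2453 ≈ 10.75
  n=3: λ₃ = 12.06π²/2.1² - 1.2453 ≈ 25.745
Since 1.34π²/2.1² ≈ 2.999 > 1.2453, all λₙ > 0.
The n=1 mode decays slowest → dominates as t → ∞.
Asymptotic: φ ~ c₁ sin(πx/2.1) e^{-λ₁t} with decay rate λ₁ ≈ 1.754.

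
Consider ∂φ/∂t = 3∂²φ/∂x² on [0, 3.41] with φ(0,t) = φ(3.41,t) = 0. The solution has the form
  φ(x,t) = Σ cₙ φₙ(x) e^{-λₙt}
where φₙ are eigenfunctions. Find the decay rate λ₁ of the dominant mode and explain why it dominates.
Eigenvalues: λₙ = 3n²π²/3.41².
First three modes:
  n=1: λ₁ = 3π²/3.41² ≈ 2.546
  n=2: λ₂ = 12π²/3.41² ≈ 10.185 (4× faster decay)
  n=3: λ₃ = 27π²/3.41² ≈ 22.917 (9× faster decay)
As t → ∞, higher modes decay exponentially faster. The n=1 mode dominates: φ ~ c₁ sin(πx/3.41) e^{-λ₁t}.
Decay rate: λ₁ = 3π²/3.41² ≈ 2.546.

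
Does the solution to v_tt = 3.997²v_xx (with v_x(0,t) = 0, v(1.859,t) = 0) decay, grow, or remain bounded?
v oscillates (no decay). Energy is conserved; the solution oscillates indefinitely as standing waves.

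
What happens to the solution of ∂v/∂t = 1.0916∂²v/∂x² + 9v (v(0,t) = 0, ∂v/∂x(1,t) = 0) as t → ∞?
v grows unboundedly. Reaction dominates diffusion (r=9 > κπ²/(4L²)≈2.69); solution grows exponentially.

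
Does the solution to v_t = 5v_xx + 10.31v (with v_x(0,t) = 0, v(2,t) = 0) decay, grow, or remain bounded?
v grows unboundedly. Reaction dominates diffusion (r=10.31 > κπ²/(4L²)≈3.08); solution grows exponentially.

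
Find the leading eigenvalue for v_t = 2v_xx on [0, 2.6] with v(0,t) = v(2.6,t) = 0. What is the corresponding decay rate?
Eigenvalues: λₙ = 2n²π²/2.6².
First three modes:
  n=1: λ₁ = 2π²/2.6² ≈ 2.92
  n=2: λ₂ = 8π²/2.6² ≈ 11.68 (4× faster decay)
  n=3: λ₃ = 18π²/2.6² ≈ 26.28 (9× faster decay)
As t → ∞, higher modes decay exponentially faster. The n=1 mode dominates: v ~ c₁ sin(πx/2.6) e^{-λ₁t}.
Decay rate: λ₁ = 2π²/2.6² ≈ 2.92.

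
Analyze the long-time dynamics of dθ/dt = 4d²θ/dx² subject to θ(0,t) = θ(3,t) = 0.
Long-time behavior: θ → 0. Heat diffuses out through both boundaries.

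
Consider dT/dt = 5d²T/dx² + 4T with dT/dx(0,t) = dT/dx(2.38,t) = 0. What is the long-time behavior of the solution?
As t → ∞, T grows unboundedly. With Neumann BCs the constant mode has diffusion eigenvalue 0, so any r > 0 makes it grow like e^(4t); solution grows exponentially.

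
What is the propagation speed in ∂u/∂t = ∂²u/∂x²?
Infinite. The heat equation is parabolic, not hyperbolic, so disturbances propagate instantly.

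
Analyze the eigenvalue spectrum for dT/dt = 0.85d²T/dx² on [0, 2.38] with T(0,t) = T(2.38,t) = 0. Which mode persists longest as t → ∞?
Eigenvalues: λₙ = 0.85n²π²/2.38².
First three modes:
  n=1: λ₁ = 0.85π²/2.38² ≈ 1.481
  n=2: λ₂ = 3.4π²/2.38² ≈ 5.924 (4× faster decay)
  n=3: λ₃ = 7.65π²/2.38² ≈ 13.329 (9× faster decay)
As t → ∞, higher modes decay exponentially faster. The n=1 mode dominates: T ~ c₁ sin(πx/2.38) e^{-λ₁t}.
Decay rate: λ₁ = 0.85π²/2.38² ≈ 1.481.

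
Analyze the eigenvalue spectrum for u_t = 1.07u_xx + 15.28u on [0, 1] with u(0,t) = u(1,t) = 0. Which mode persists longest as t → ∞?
Eigenvalues: λₙ = 1.07n²π²/1² - 15.28.
First three modes:
  n=1: λ₁ = 1.07π² - 15.28 ≈ -4.72
  n=2: λ₂ = 4.28π² - 15.28 ≈ 26.962
  n=3: λ₃ = 9.63π² - 15.28 ≈ 79.764
Since 1.07π² ≈ 10.56 < 15.28, λ₁ < 0.
The n=1 mode grows fastest (−λₙ is largest for n=1) → dominates.
Asymptotic: u ~ c₁ sin(πx/1) e^{4.72t} (exponential growth at rate −λ₁ ≈ 4.72).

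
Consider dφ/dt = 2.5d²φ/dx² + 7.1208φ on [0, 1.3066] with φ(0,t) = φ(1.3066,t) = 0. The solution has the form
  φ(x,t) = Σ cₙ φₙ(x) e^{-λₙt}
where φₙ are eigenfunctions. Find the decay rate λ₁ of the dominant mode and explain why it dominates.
Eigenvalues: λₙ = 2.5n²π²/1.3066² - 7.1208.
First three modes:
  n=1: λ₁ = 2.5π²/1.3066² - 7.1208 ≈ 7.332
  n=2: λ₂ = 10π²/1.3066² - 7.1208 ≈ 50.691
  n=3: λ₃ = 22.5π²/1.3066² - 7.1208 ≈ 122.955
Since 2.5π²/1.3066² ≈ 14.453 > 7.1208, all λₙ > 0.
The n=1 mode decays slowest → dominates as t → ∞.
Asymptotic: φ ~ c₁ sin(πx/1.3066) e^{-λ₁t} with decay rate λ₁ ≈ 7.332.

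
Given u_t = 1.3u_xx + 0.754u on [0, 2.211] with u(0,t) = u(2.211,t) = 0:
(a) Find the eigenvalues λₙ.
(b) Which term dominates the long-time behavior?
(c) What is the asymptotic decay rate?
Eigenvalues: λₙ = 1.3n²π²/2.211² - 0.754.
First three modes:
  n=1: λ₁ = 1.3π²/2.211² - 0.754 ≈ 1.871
  n=2: λ₂ = 5.2π²/2.211² - 0.754 ≈ 9.744
  n=3: λ₃ = 11.7π²/2.211² - 0.754 ≈ 22.868
Since 1.3π²/2.211² ≈ 2.625 > 0.754, all λₙ > 0.
The n=1 mode decays slowest → dominates as t → ∞.
Asymptotic: u ~ c₁ sin(πx/2.211) e^{-λ₁t} with decay rate λ₁ ≈ 1.871.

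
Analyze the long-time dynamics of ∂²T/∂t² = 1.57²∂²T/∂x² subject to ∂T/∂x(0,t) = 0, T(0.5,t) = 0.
Long-time behavior: T oscillates (no decay). Energy is conserved; the solution oscillates indefinitely as standing waves.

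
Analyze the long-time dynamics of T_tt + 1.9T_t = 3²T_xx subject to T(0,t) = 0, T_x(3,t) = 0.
Long-time behavior: T → 0. Damping (γ=1.9) dissipates energy; oscillations decay exponentially.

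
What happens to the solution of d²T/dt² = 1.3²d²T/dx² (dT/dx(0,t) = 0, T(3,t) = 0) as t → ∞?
T oscillates (no decay). Energy is conserved; the solution oscillates indefinitely as standing waves.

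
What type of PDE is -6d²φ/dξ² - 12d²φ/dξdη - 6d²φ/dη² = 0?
With A = -6, B = -12, C = -6, the discriminant is 0. This is a parabolic PDE.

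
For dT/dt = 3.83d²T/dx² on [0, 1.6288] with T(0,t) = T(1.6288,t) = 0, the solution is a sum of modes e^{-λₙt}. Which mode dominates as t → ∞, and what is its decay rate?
Eigenvalues: λₙ = 3.83n²π²/1.6288².
First three modes:
  n=1: λ₁ = 3.83π²/1.6288² ≈ 14.248
  n=2: λ₂ = 15.32π²/1.6288² ≈ 56.993 (4× faster decay)
  n=3: λ₃ = 34.47π²/1.6288² ≈ 128.235 (9× faster decay)
As t → ∞, higher modes decay exponentially faster. The n=1 mode dominates: T ~ c₁ sin(πx/1.6288) e^{-λ₁t}.
Decay rate: λ₁ = 3.83π²/1.6288² ≈ 14.248.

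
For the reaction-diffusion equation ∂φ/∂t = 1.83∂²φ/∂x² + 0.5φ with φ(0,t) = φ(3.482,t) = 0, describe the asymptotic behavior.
φ → 0. Diffusion dominates reaction (r=0.5 < κπ²/L²≈1.49); solution decays.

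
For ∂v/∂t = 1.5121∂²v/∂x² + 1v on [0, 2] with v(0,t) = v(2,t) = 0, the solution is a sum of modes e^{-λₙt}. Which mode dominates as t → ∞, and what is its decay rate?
Eigenvalues: λₙ = 1.5121n²π²/2² - 1.
First three modes:
  n=1: λ₁ = 1.5121π²/2² - 1 ≈ 2.731
  n=2: λ₂ = 6.0484π²/2² - 1 ≈ 13.924
  n=3: λ₃ = 13.6089π²/2² - 1 ≈ 32.579
Since 1.5121π²/2² ≈ 3.731 > 1, all λₙ > 0.
The n=1 mode decays slowest → dominates as t → ∞.
Asymptotic: v ~ c₁ sin(πx/2) e^{-λ₁t} with decay rate λ₁ ≈ 2.731.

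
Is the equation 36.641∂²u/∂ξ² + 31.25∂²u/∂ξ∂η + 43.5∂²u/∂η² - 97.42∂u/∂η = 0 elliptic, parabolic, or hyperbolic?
Computing B² - 4AC with A = 36.641, B = 31.25, C = 43.5: discriminant = -5398.9715 (negative). Answer: elliptic.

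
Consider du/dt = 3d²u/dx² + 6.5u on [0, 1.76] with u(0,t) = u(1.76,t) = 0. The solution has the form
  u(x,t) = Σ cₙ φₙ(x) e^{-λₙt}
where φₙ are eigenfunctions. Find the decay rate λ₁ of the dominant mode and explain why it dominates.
Eigenvalues: λₙ = 3n²π²/1.76² - 6.5.
First three modes:
  n=1: λ₁ = 3π²/1.76² - 6.5 ≈ 3.059
  n=2: λ₂ = 12π²/1.76² - 6.5 ≈ 31.735
  n=3: λ₃ = 27π²/1.76² - 6.5 ≈ 79.528
Since 3π²/1.76² ≈ 9.559 > 6.5, all λₙ > 0.
The n=1 mode decays slowest → dominates as t → ∞.
Asymptotic: u ~ c₁ sin(πx/1.76) e^{-λ₁t} with decay rate λ₁ ≈ 3.059.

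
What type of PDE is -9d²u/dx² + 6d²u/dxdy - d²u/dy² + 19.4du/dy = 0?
With A = -9, B = 6, C = -1, the discriminant is 0. This is a parabolic PDE.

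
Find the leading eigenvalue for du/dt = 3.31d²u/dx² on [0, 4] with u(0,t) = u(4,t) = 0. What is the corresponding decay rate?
Eigenvalues: λₙ = 3.31n²π²/4².
First three modes:
  n=1: λ₁ = 3.31π²/4² ≈ 2.042
  n=2: λ₂ = 13.24π²/4² ≈ 8.167 (4× faster decay)
  n=3: λ₃ = 29.79π²/4² ≈ 18.376 (9× faster decay)
As t → ∞, higher modes decay exponentially faster. The n=1 mode dominates: u ~ c₁ sin(πx/4) e^{-λ₁t}.
Decay rate: λ₁ = 3.31π²/4² ≈ 2.042.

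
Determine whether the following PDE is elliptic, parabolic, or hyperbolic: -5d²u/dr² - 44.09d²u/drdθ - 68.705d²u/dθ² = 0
Coefficients: A = -5, B = -44.09, C = -68.705. B² - 4AC = 569.8281, which is positive, so the equation is hyperbolic.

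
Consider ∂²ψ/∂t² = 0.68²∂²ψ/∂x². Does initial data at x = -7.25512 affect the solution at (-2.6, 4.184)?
No. The domain of dependence is [-5.44512, 0.24512], and -7.25512 is outside this interval.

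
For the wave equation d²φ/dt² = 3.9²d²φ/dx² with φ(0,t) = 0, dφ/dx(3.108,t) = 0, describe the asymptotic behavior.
φ oscillates (no decay). Energy is conserved; the solution oscillates indefinitely as standing waves.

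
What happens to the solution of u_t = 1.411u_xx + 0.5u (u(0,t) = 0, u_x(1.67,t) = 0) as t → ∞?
u → 0. Diffusion dominates reaction (r=0.5 < κπ²/(4L²)≈1.25); solution decays.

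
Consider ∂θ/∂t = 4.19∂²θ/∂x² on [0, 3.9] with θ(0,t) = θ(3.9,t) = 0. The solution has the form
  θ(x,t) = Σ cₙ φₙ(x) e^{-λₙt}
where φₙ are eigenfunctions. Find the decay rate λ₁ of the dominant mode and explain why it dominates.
Eigenvalues: λₙ = 4.19n²π²/3.9².
First three modes:
  n=1: λ₁ = 4.19π²/3.9² ≈ 2.719
  n=2: λ₂ = 16.76π²/3.9² ≈ 10.875 (4× faster decay)
  n=3: λ₃ = 37.71π²/3.9² ≈ 24.47 (9× faster decay)
As t → ∞, higher modes decay exponentially faster. The n=1 mode dominates: θ ~ c₁ sin(πx/3.9) e^{-λ₁t}.
Decay rate: λ₁ = 4.19π²/3.9² ≈ 2.719.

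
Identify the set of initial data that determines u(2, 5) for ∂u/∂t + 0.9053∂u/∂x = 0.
A single point: x = -2.5265. The characteristic through (2, 5) is x - 0.9053t = const, so x = 2 - 0.9053·5 = -2.5265.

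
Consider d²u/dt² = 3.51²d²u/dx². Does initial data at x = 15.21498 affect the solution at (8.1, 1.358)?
No. The domain of dependence is [3.33342, 12.86658], and 15.21498 is outside this interval.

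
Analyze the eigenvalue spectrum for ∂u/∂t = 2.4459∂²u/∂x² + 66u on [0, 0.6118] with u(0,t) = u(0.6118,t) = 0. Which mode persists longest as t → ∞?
Eigenvalues: λₙ = 2.4459n²π²/0.6118² - 66.
First three modes:
  n=1: λ₁ = 2.4459π²/0.6118² - 66 ≈ -1.506
  n=2: λ₂ = 9.7836π²/0.6118² - 66 ≈ 191.976
  n=3: λ₃ = 22.0131π²/0.6118² - 66 ≈ 514.446
Since 2.4459π²/0.6118² ≈ 64.494 < 66, λ₁ < 0.
The n=1 mode grows fastest (−λₙ is largest for n=1) → dominates.
Asymptotic: u ~ c₁ sin(πx/0.6118) e^{1.506t} (exponential growth at rate −λ₁ ≈ 1.506).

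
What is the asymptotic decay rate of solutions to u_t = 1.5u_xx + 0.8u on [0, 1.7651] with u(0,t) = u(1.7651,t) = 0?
Eigenvalues: λₙ = 1.5n²π²/1.7651² - 0.8.
First three modes:
  n=1: λ₁ = 1.5π²/1.7651² - 0.8 ≈ 3.952
  n=2: λ₂ = 6π²/1.7651² - 0.8 ≈ 18.207
  n=3: λ₃ = 13.5π²/1.7651² - 0.8 ≈ 41.966
Since 1.5π²/1.7651² ≈ 4.752 > 0.8, all λₙ > 0.
The n=1 mode decays slowest → dominates as t → ∞.
Asymptotic: u ~ c₁ sin(πx/1.7651) e^{-λ₁t} with decay rate λ₁ ≈ 3.952.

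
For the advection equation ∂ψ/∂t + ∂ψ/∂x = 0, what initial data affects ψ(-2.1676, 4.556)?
A single point: x = -6.7236. The characteristic through (-2.1676, 4.556) is x - 1t = const, so x = -2.1676 - 1·4.556 = -6.7236.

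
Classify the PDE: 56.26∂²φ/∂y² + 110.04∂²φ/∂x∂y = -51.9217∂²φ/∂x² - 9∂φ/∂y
Rewriting in standard form: 51.9217∂²φ/∂x² + 110.04∂²φ/∂x∂y + 56.26∂²φ/∂y² + 9∂φ/∂y = 0. A = 51.9217, B = 110.04, C = 56.26. Discriminant B² - 4AC = 424.342232. Since 424.342232 > 0, hyperbolic.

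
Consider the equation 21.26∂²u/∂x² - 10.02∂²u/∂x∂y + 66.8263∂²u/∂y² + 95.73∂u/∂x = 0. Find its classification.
Elliptic. (A = 21.26, B = -10.02, C = 66.8263 gives B² - 4AC = -5582.508152.)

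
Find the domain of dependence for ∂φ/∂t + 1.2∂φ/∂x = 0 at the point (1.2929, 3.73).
A single point: x = -3.1831. The characteristic through (1.2929, 3.73) is x - 1.2t = const, so x = 1.2929 - 1.2·3.73 = -3.1831.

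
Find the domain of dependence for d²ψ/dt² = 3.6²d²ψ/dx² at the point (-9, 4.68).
Domain of dependence: [-25.848, 7.848]. Signals travel at speed 3.6, so data within |x - -9| ≤ 3.6·4.68 = 16.848 can reach the point.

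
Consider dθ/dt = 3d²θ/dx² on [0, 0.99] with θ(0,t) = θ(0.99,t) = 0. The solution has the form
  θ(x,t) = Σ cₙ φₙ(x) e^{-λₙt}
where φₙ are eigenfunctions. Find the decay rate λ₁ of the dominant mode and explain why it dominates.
Eigenvalues: λₙ = 3n²π²/0.99².
First three modes:
  n=1: λ₁ = 3π²/0.99² ≈ 30.21
  n=2: λ₂ = 12π²/0.99² ≈ 120.84 (4× faster decay)
  n=3: λ₃ = 27π²/0.99² ≈ 271.89 (9× faster decay)
As t → ∞, higher modes decay exponentially faster. The n=1 mode dominates: θ ~ c₁ sin(πx/0.99) e^{-λ₁t}.
Decay rate: λ₁ = 3π²/0.99² ≈ 30.21.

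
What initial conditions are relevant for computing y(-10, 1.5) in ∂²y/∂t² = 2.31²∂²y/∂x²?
Domain of dependence: [-13.465, -6.535]. Signals travel at speed 2.31, so data within |x - -10| ≤ 2.31·1.5 = 3.465 can reach the point.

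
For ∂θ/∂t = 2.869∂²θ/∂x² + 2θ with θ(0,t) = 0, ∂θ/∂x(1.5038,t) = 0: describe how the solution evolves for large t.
θ → 0. Diffusion dominates reaction (r=2 < κπ²/(4L²)≈3.13); solution decays.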